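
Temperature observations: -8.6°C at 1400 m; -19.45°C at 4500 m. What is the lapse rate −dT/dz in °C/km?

Γ = −ΔT/Δz = (-8.6 − (-19.45)) / (4500 − 1400) m
  = 10.85°C / 3.1 km = 3.5°C/km

3.5°C/km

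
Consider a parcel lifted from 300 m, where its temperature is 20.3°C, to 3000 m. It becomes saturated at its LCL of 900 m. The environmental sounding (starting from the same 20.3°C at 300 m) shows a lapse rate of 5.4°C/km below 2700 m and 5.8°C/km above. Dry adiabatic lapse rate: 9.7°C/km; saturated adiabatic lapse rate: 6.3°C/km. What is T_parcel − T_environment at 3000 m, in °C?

-4.35°C (parcel cooler than environment)

Parcel:
  300 → 900 m (dry, 9.7°C/km): ΔT = -9.7 × 0.6 = -5.82°C → T = 14.48°C
  900 → 3000 m (saturated, 6.3°C/km): ΔT = -6.3 × 2.1 = -13.23°C → T = 1.25°C
Environment:
  300 → 2700 m (environment, lower layer, 5.4°C/km): ΔT = -5.4 × 2.4 = -12.96°C → T = 7.34°C
  2700 → 3000 m (environment, upper layer, 5.8°C/km): ΔT = -5.8 × 0.3 = -1.74°C → T = 5.6°C
T_parcel − T_env = 1.25 − 5.6 = -4.35°C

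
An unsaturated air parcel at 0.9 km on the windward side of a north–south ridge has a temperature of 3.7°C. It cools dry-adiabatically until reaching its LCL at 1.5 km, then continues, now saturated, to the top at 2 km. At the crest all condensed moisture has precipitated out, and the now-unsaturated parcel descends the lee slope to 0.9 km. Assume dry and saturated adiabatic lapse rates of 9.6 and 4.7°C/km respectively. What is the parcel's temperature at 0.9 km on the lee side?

6.15°C

900 → 1500 m (dry, 9.6°C/km): ΔT = -9.6 × 0.6 = -5.76°C → T = -2.06°C
1500 → 2000 m (saturated, 4.7°C/km): ΔT = -4.7 × 0.5 = -2.35°C → T = -4.41°C
2000 → 900 m (dry descent, 9.6°C/km): ΔT = +9.6 × 1.1 = +10.56°C → T = 6.15°C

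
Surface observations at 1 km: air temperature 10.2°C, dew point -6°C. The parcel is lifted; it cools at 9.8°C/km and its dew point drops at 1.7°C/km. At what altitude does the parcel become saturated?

3 km

T and T_d converge at 9.8 − 1.7 = 8.1°C per km
Height above start = (10.2 − (-6)) / 8.1 = 2 km
LCL altitude = 1000 m + 2000 m = 3000 m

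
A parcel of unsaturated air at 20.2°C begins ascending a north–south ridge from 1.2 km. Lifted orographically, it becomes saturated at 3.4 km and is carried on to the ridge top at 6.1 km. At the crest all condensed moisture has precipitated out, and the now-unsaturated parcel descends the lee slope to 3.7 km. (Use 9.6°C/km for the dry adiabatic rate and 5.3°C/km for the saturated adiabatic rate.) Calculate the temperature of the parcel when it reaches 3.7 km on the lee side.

7.81°C

1200–3400 m, dry: Δz = 2.2 km ⇒ ΔT = -21.12°C; T = -0.92°C
3400–6100 m, saturated: Δz = 2.7 km ⇒ ΔT = -14.31°C; T = -15.23°C
6100–3700 m, dry descent: Δz = 2.4 km ⇒ ΔT = +23.04°C; T = 7.81°C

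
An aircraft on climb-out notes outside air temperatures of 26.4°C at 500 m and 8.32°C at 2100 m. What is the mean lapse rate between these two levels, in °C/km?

Γ = −ΔT/Δz = (26.4 − 8.32) / (2100 − 500) m
  = 18.08°C / 1.6 km = 11.3°C/km

11.3°C/km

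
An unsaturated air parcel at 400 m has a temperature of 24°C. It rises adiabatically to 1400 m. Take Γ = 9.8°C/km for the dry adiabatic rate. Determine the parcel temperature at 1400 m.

14.2°C

From 400 m to 1400 m (dry adiabatic): cools by 9.8 × 1 = 9.8°C, giving 14.2°C.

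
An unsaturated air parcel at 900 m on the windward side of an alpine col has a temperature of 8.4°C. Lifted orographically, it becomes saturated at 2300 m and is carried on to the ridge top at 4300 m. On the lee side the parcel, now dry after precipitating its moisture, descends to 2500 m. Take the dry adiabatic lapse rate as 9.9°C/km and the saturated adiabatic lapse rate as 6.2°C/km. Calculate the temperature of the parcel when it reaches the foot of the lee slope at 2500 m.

-0.04°C

Dry to 2300 m: -9.9 × 1.4 km = -13.86°C, so T = -5.46°C.
Saturated to 4300 m: -6.2 × 2 km = -12.4°C, so T = -17.86°C.
Dry descent to 2500 m: +9.9 × 1.8 km = +17.82°C, so T = -0.04°C.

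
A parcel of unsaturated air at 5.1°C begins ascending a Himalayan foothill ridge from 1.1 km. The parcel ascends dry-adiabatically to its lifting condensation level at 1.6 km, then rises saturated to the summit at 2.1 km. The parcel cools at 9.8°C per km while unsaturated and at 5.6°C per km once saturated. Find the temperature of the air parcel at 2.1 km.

1100 → 1600 m (dry, 9.8°C/km): ΔT = -9.8 × 0.5 = -4.9°C → T = 0.2°C
1600 → 2100 m (saturated, 5.6°C/km): ΔT = -5.6 × 0.5 = -2.8°C → T = -2.6°C

-2.6°C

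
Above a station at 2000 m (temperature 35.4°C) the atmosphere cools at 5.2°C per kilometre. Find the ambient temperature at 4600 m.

2000 → 4600 m (environmental, 5.2°C/km): ΔT = -5.2 × 2.6 = -13.52°C → T = 21.88°C

21.88°C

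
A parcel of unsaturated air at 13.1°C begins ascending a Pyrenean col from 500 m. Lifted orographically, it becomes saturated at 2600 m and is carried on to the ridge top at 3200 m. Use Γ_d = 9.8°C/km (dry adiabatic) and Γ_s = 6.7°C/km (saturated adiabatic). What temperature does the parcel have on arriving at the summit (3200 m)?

500 → 2600 m (dry, 9.8°C/km): ΔT = -9.8 × 2.1 = -20.58°C → T = -7.48°C
2600 → 3200 m (saturated, 6.7°C/km): ΔT = -6.7 × 0.6 = -4.02°C → T = -11.5°C

-11.5°C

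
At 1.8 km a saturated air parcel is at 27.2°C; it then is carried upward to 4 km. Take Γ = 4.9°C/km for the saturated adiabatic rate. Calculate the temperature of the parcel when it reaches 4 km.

Saturated adiabatic to 4000 m: -4.9 × 2.2 km = -10.78°C, so T = 16.42°C.

16.42°C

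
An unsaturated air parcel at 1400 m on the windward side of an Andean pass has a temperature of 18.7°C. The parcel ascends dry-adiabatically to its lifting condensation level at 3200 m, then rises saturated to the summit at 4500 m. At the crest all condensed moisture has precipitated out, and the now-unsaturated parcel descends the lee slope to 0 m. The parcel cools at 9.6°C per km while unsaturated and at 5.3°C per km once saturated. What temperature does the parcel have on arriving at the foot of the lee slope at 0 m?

1400–3200 m, dry: Δz = 1.8 km ⇒ ΔT = -17.28°C; T = 1.42°C
3200–4500 m, saturated: Δz = 1.3 km ⇒ ΔT = -6.89°C; T = -5.47°C
4500–0 m, dry descent: Δz = 4.5 km ⇒ ΔT = +43.2°C; T = 37.73°C

37.73°C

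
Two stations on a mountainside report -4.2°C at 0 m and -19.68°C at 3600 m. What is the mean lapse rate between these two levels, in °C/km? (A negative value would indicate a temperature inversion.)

4.3°C/km

Γ = −ΔT/Δz = (-4.2 − (-19.68)) / (3600 − 0) m
  = 15.48°C / 3.6 km = 4.3°C/km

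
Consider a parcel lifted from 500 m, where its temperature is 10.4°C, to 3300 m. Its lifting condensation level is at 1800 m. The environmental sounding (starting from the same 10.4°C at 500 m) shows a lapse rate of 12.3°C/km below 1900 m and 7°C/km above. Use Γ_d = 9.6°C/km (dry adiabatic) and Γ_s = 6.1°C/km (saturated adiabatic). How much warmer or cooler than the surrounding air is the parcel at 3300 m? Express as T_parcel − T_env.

Parcel:
  Dry to 1800 m: -9.6 × 1.3 km = -12.48°C, so T = -2.08°C.
  Saturated to 3300 m: -6.1 × 1.5 km = -9.15°C, so T = -11.23°C.
Environment:
  Environment, lower layer to 1900 m: -12.3 × 1.4 km = -17.22°C, so T = -6.82°C.
  Environment, upper layer to 3300 m: -7 × 1.4 km = -9.8°C, so T = -16.62°C.
T_parcel − T_env = -11.23 − (-16.62) = +5.39°C

+5.39°C (parcel warmer than environment)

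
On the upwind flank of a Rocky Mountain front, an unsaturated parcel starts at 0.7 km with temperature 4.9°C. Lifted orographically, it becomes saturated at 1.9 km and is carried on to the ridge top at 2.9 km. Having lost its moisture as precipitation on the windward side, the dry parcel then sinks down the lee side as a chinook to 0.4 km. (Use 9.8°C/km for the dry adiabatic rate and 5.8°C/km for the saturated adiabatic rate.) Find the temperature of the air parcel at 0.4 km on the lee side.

From 700 m to 1900 m (dry): cools by 9.8 × 1.2 = 11.76°C, giving -6.86°C.
From 1900 m to 2900 m (saturated): cools by 5.8 × 1 = 5.8°C, giving -12.66°C.
From 2900 m to 400 m (dry descent): warms by 9.8 × 2.5 = 24.5°C, giving 11.84°C.

11.84°C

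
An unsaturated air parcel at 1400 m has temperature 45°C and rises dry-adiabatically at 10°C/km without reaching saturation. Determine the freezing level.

5900 m

Height above start = (45 − 0) / 10 = 4.5 km
Altitude = 1400 m + 4500 m = 5900 m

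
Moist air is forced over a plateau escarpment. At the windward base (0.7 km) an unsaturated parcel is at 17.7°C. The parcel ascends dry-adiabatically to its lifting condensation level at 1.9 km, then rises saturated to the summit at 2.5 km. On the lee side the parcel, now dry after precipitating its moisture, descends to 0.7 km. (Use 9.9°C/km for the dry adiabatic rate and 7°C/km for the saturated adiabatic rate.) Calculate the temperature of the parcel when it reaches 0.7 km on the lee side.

19.44°C

700–1900 m, dry: Δz = 1.2 km ⇒ ΔT = -11.88°C; T = 5.82°C
1900–2500 m, saturated: Δz = 0.6 km ⇒ ΔT = -4.2°C; T = 1.62°C
2500–700 m, dry descent: Δz = 1.8 km ⇒ ΔT = +17.82°C; T = 19.44°C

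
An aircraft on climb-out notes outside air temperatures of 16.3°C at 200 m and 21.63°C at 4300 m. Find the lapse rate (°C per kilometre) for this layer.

-1.3°C/km

Γ = −ΔT/Δz = (16.3 − 21.63) / (4300 − 200) m
  = -5.33°C / 4.1 km = -1.3°C/km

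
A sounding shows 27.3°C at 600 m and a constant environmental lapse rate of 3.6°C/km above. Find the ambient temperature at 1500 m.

600–1500 m, environmental: Δz = 0.9 km ⇒ ΔT = -3.24°C; T = 24.06°C

24.06°C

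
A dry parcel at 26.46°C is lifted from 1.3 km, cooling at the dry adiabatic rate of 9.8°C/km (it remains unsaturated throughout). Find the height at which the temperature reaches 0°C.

Height above start = (26.46 − 0) / 9.8 = 2.7 km
Altitude = 1300 m + 2700 m = 4000 m

4 km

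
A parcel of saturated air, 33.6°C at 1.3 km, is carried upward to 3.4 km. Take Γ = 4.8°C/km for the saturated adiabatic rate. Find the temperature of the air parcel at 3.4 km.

23.52°C

1300–3400 m, saturated adiabatic: Δz = 2.1 km ⇒ ΔT = -10.08°C; T = 23.52°C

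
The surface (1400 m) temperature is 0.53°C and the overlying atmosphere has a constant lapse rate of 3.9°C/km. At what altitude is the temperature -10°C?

4100 m

Height above start = (0.53 − (-10)) / 3.9 = 2.7 km
Altitude = 1400 m + 2700 m = 4100 m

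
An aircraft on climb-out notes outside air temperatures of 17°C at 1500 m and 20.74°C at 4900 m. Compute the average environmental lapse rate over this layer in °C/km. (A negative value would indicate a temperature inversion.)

-1.1°C/km

Γ = −ΔT/Δz = (17 − 20.74) / (4900 − 1500) m
  = -3.74°C / 3.4 km = -1.1°C/km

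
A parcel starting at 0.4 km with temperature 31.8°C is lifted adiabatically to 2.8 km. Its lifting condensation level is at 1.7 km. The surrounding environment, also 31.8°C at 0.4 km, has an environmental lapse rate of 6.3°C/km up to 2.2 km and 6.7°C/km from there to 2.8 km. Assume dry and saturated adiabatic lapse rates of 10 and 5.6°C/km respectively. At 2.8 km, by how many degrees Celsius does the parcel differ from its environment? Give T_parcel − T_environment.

Parcel:
  400–1700 m, dry: Δz = 1.3 km ⇒ ΔT = -13°C; T = 18.8°C
  1700–2800 m, saturated: Δz = 1.1 km ⇒ ΔT = -6.16°C; T = 12.64°C
Environment:
  400–2200 m, environment, lower layer: Δz = 1.8 km ⇒ ΔT = -11.34°C; T = 20.46°C
  2200–2800 m, environment, upper layer: Δz = 0.6 km ⇒ ΔT = -4.02°C; T = 16.44°C
T_parcel − T_env = 12.64 − 16.44 = -3.8°C

-3.8°C (parcel cooler than environment)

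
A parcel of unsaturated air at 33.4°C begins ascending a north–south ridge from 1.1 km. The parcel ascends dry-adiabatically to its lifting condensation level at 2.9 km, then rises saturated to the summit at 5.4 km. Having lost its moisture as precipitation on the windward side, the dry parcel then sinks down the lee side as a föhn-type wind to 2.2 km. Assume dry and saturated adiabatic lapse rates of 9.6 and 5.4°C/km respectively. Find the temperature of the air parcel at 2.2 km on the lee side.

33.34°C

1100–2900 m, dry: Δz = 1.8 km ⇒ ΔT = -17.28°C; T = 16.12°C
2900–5400 m, saturated: Δz = 2.5 km ⇒ ΔT = -13.5°C; T = 2.62°C
5400–2200 m, dry descent: Δz = 3.2 km ⇒ ΔT = +30.72°C; T = 33.34°C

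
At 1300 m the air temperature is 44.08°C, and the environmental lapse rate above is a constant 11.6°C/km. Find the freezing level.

Height above start = (44.08 − 0) / 11.6 = 3.8 km
Altitude = 1300 m + 3800 m = 5100 m

5100 m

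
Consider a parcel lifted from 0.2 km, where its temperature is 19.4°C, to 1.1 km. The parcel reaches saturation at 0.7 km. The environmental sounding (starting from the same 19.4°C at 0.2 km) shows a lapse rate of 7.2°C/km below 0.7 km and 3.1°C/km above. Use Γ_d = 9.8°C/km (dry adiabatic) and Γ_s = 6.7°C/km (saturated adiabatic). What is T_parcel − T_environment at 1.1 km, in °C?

Parcel:
  Dry to 700 m: -9.8 × 0.5 km = -4.9°C, so T = 14.5°C.
  Saturated to 1100 m: -6.7 × 0.4 km = -2.68°C, so T = 11.82°C.
Environment:
  Environment, lower layer to 700 m: -7.2 × 0.5 km = -3.6°C, so T = 15.8°C.
  Environment, upper layer to 1100 m: -3.1 × 0.4 km = -1.24°C, so T = 14.56°C.
T_parcel − T_env = 11.82 − 14.56 = -2.74°C

-2.74°C (parcel cooler than environment)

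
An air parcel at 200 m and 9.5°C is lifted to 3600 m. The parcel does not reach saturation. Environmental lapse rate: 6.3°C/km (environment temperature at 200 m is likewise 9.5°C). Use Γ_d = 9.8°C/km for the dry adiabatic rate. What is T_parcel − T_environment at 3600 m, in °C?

Parcel:
  Dry to 3600 m: -9.8 × 3.4 km = -33.32°C, so T = -23.82°C.
Environment:
  Environment to 3600 m: -6.3 × 3.4 km = -21.42°C, so T = -11.92°C.
T_parcel − T_env = -23.82 − (-11.92) = -11.9°C

-11.9°C (parcel cooler than environment)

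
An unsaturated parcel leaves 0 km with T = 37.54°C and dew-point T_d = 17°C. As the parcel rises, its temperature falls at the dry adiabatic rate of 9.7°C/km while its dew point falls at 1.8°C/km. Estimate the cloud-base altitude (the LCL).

T and T_d converge at 9.7 − 1.8 = 7.9°C per km
Height above start = (37.54 − 17) / 7.9 = 2.6 km
LCL altitude = 0 m + 2600 m = 2600 m

2.6 km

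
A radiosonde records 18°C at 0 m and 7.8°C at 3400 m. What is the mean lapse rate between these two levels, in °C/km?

Γ = −ΔT/Δz = (18 − 7.8) / (3400 − 0) m
  = 10.2°C / 3.4 km = 3°C/km

3°C/km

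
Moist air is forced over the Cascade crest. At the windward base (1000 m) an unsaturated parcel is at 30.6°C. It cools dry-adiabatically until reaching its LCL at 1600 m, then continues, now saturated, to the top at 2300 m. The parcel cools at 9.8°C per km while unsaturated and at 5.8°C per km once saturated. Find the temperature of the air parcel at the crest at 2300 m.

20.66°C

1000 → 1600 m (dry, 9.8°C/km): ΔT = -9.8 × 0.6 = -5.88°C → T = 24.72°C
1600 → 2300 m (saturated, 5.8°C/km): ΔT = -5.8 × 0.7 = -4.06°C → T = 20.66°C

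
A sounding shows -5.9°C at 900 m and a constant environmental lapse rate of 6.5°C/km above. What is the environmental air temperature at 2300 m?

-15°C

From 900 m to 2300 m (environmental): cools by 6.5 × 1.4 = 9.1°C, giving -15°C.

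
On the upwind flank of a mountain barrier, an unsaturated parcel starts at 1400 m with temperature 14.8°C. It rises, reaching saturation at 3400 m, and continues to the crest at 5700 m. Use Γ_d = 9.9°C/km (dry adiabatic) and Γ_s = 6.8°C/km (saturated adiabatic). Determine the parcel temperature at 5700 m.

-20.64°C

From 1400 m to 3400 m (dry): cools by 9.9 × 2 = 19.8°C, giving -5°C.
From 3400 m to 5700 m (saturated): cools by 6.8 × 2.3 = 15.64°C, giving -20.64°C.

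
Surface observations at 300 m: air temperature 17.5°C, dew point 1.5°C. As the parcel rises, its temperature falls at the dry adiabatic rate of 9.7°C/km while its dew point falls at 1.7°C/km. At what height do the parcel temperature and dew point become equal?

2300 m

T and T_d converge at 9.7 − 1.7 = 8°C per km
Height above start = (17.5 − 1.5) / 8 = 2 km
LCL altitude = 300 m + 2000 m = 2300 m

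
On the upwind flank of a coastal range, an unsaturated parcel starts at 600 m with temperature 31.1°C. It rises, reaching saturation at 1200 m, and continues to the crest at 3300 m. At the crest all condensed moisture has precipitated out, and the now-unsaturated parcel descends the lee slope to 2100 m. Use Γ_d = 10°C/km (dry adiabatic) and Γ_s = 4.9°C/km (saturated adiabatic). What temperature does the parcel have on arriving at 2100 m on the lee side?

26.81°C

600–1200 m, dry: Δz = 0.6 km ⇒ ΔT = -6°C; T = 25.1°C
1200–3300 m, saturated: Δz = 2.1 km ⇒ ΔT = -10.29°C; T = 14.81°C
3300–2100 m, dry descent: Δz = 1.2 km ⇒ ΔT = +12°C; T = 26.81°C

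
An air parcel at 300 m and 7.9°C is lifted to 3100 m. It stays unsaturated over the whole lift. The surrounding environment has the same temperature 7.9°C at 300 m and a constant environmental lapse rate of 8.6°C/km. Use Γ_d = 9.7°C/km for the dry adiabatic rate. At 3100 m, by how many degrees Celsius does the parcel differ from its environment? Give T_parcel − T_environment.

-3.08°C (parcel cooler than environment)

Parcel:
  300–3100 m, dry: Δz = 2.8 km ⇒ ΔT = -27.16°C; T = -19.26°C
Environment:
  300–3100 m, environment: Δz = 2.8 km ⇒ ΔT = -24.08°C; T = -16.18°C
T_parcel − T_env = -19.26 − (-16.18) = -3.08°C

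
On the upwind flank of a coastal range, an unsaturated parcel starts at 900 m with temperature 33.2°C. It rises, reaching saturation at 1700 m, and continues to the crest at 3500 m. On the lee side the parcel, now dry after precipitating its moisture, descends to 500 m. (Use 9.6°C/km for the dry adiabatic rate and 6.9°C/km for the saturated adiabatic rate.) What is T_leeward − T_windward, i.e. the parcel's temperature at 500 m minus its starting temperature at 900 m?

+8.7°C

From 900 m to 1700 m (dry): cools by 9.6 × 0.8 = 7.68°C, giving 25.52°C.
From 1700 m to 3500 m (saturated): cools by 6.9 × 1.8 = 12.42°C, giving 13.1°C.
From 3500 m to 500 m (dry descent): warms by 9.6 × 3 = 28.8°C, giving 41.9°C.
Net change vs windward start: 41.9 − 33.2 = +8.7°C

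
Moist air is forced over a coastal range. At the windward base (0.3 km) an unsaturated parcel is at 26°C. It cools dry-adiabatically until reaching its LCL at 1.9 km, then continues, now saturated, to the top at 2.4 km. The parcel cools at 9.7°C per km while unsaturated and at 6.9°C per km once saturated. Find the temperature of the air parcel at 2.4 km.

300 → 1900 m (dry, 9.7°C/km): ΔT = -9.7 × 1.6 = -15.52°C → T = 10.48°C
1900 → 2400 m (saturated, 6.9°C/km): ΔT = -6.9 × 0.5 = -3.45°C → T = 7.03°C

7.03°C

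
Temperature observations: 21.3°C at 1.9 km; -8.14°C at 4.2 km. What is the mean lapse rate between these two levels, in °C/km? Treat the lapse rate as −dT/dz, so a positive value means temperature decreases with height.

12.8°C/km

Γ = −ΔT/Δz = (21.3 − (-8.14)) / (4200 − 1900) m
  = 29.44°C / 2.3 km = 12.8°C/km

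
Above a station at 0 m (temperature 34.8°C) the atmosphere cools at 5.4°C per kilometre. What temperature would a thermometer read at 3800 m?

14.28°C

Environmental to 3800 m: -5.4 × 3.8 km = -20.52°C, so T = 14.28°C.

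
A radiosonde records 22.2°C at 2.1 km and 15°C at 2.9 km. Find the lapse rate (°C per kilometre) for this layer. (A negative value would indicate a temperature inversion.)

9°C/km

Γ = −ΔT/Δz = (22.2 − 15) / (2900 − 2100) m
  = 7.2°C / 0.8 km = 9°C/km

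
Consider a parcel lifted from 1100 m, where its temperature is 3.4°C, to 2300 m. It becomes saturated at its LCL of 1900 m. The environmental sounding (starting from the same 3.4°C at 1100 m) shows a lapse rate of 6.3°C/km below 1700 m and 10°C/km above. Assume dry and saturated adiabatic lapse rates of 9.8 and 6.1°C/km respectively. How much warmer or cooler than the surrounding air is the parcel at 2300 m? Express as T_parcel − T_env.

-0.5°C (parcel cooler than environment)

Parcel:
  Dry to 1900 m: -9.8 × 0.8 km = -7.84°C, so T = -4.44°C.
  Saturated to 2300 m: -6.1 × 0.4 km = -2.44°C, so T = -6.88°C.
Environment:
  Environment, lower layer to 1700 m: -6.3 × 0.6 km = -3.78°C, so T = -0.38°C.
  Environment, upper layer to 2300 m: -10 × 0.6 km = -6°C, so T = -6.38°C.
T_parcel − T_env = -6.88 − (-6.38) = -0.5°C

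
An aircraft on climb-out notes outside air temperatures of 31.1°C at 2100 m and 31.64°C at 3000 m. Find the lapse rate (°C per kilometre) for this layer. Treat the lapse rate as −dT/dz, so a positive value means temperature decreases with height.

-0.6°C/km

Γ = −ΔT/Δz = (31.1 − 31.64) / (3000 − 2100) m
  = -0.54°C / 0.9 km = -0.6°C/km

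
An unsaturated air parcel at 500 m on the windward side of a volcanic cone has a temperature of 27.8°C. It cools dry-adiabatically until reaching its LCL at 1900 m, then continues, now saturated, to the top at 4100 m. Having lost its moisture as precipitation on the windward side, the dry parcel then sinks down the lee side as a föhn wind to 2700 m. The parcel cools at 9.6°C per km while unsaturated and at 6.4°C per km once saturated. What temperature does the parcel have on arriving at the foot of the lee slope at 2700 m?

13.72°C

500–1900 m, dry: Δz = 1.4 km ⇒ ΔT = -13.44°C; T = 14.36°C
1900–4100 m, saturated: Δz = 2.2 km ⇒ ΔT = -14.08°C; T = 0.28°C
4100–2700 m, dry descent: Δz = 1.4 km ⇒ ΔT = +13.44°C; T = 13.72°C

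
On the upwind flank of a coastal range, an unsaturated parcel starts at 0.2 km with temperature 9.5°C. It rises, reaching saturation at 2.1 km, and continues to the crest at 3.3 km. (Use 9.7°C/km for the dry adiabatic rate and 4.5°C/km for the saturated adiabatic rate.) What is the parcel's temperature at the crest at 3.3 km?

Dry to 2100 m: -9.7 × 1.9 km = -18.43°C, so T = -8.93°C.
Saturated to 3300 m: -4.5 × 1.2 km = -5.4°C, so T = -14.33°C.

-14.33°C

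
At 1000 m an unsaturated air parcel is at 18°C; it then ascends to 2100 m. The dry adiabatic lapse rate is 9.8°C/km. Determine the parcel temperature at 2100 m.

7.22°C

Dry adiabatic to 2100 m: -9.8 × 1.1 km = -10.78°C, so T = 7.22°C.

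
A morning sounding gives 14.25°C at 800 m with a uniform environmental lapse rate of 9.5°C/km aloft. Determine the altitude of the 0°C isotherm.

2300 m

Height above start = (14.25 − 0) / 9.5 = 1.5 km
Altitude = 800 m + 1500 m = 2300 m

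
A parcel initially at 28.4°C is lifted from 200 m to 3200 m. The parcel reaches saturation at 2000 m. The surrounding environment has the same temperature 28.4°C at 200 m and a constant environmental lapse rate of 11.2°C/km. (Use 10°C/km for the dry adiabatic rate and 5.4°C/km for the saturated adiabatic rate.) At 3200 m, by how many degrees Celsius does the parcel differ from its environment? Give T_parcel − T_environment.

Parcel:
  200–2000 m, dry: Δz = 1.8 km ⇒ ΔT = -18°C; T = 10.4°C
  2000–3200 m, saturated: Δz = 1.2 km ⇒ ΔT = -6.48°C; T = 3.92°C
Environment:
  200–3200 m, environment: Δz = 3 km ⇒ ΔT = -33.6°C; T = -5.2°C
T_parcel − T_env = 3.92 − (-5.2) = +9.12°C

+9.12°C (parcel warmer than environment)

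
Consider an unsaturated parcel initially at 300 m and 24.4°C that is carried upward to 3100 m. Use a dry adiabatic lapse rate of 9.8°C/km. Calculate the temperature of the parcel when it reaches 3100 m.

300–3100 m, dry adiabatic: Δz = 2.8 km ⇒ ΔT = -27.44°C; T = -3.04°C

-3.04°C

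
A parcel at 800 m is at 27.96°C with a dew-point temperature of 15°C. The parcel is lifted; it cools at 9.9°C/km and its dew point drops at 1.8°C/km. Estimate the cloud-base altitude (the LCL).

2400 m

T and T_d converge at 9.9 − 1.8 = 8.1°C per km
Height above start = (27.96 − 15) / 8.1 = 1.6 km
LCL altitude = 800 m + 1600 m = 2400 m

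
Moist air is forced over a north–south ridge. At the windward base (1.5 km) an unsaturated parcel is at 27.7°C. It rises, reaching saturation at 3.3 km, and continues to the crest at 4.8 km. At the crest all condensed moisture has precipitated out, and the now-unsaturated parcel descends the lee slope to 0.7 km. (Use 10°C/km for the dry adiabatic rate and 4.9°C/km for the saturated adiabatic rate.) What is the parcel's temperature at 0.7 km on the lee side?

43.35°C

From 1500 m to 3300 m (dry): cools by 10 × 1.8 = 18°C, giving 9.7°C.
From 3300 m to 4800 m (saturated): cools by 4.9 × 1.5 = 7.35°C, giving 2.35°C.
From 4800 m to 700 m (dry descent): warms by 10 × 4.1 = 41°C, giving 43.35°C.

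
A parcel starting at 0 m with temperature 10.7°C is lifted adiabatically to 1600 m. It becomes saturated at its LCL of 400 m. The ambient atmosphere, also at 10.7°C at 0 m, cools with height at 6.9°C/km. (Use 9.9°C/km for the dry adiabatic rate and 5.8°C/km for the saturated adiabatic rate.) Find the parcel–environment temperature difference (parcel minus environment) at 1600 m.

+0.12°C (parcel warmer than environment)

Parcel:
  From 0 m to 400 m (dry): cools by 9.9 × 0.4 = 3.96°C, giving 6.74°C.
  From 400 m to 1600 m (saturated): cools by 5.8 × 1.2 = 6.96°C, giving -0.22°C.
Environment:
  From 0 m to 1600 m (environment): cools by 6.9 × 1.6 = 11.04°C, giving -0.34°C.
T_parcel − T_env = -0.22 − (-0.34) = +0.12°C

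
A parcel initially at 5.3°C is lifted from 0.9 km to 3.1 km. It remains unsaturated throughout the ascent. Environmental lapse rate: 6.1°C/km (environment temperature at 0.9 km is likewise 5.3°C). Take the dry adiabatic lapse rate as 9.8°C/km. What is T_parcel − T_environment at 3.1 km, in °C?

Parcel:
  900 → 3100 m (dry, 9.8°C/km): ΔT = -9.8 × 2.2 = -21.56°C → T = -16.26°C
Environment:
  900 → 3100 m (environment, 6.1°C/km): ΔT = -6.1 × 2.2 = -13.42°C → T = -8.12°C
T_parcel − T_env = -16.26 − (-8.12) = -8.14°C

-8.14°C (parcel cooler than environment)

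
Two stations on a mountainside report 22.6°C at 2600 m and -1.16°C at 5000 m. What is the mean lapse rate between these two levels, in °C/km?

9.9°C/km

Γ = −ΔT/Δz = (22.6 − (-1.16)) / (5000 − 2600) m
  = 23.76°C / 2.4 km = 9.9°C/km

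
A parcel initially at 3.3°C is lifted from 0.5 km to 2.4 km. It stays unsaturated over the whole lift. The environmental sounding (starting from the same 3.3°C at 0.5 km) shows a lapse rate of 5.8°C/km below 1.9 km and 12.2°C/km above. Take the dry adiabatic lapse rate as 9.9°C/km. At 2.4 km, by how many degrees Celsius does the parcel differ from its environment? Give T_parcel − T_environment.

-4.59°C (parcel cooler than environment)

Parcel:
  500 → 2400 m (dry, 9.9°C/km): ΔT = -9.9 × 1.9 = -18.81°C → T = -15.51°C
Environment:
  500 → 1900 m (environment, lower layer, 5.8°C/km): ΔT = -5.8 × 1.4 = -8.12°C → T = -4.82°C
  1900 → 2400 m (environment, upper layer, 12.2°C/km): ΔT = -12.2 × 0.5 = -6.1°C → T = -10.92°C
T_parcel − T_env = -15.51 − (-10.92) = -4.59°C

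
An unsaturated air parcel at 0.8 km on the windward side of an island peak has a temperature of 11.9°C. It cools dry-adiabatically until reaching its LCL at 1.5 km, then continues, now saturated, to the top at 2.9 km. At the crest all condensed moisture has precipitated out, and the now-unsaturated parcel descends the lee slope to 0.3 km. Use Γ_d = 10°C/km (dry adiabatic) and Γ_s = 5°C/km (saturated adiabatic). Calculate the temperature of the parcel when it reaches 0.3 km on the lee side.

23.9°C

800–1500 m, dry: Δz = 0.7 km ⇒ ΔT = -7°C; T = 4.9°C
1500–2900 m, saturated: Δz = 1.4 km ⇒ ΔT = -7°C; T = -2.1°C
2900–300 m, dry descent: Δz = 2.6 km ⇒ ΔT = +26°C; T = 23.9°C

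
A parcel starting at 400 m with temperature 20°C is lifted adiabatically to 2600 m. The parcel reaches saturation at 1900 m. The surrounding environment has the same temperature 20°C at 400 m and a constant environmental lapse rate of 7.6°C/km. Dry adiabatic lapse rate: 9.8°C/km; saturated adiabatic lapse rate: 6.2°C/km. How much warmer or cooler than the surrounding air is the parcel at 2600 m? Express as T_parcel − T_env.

-2.32°C (parcel cooler than environment)

Parcel:
  From 400 m to 1900 m (dry): cools by 9.8 × 1.5 = 14.7°C, giving 5.3°C.
  From 1900 m to 2600 m (saturated): cools by 6.2 × 0.7 = 4.34°C, giving 0.96°C.
Environment:
  From 400 m to 2600 m (environment): cools by 7.6 × 2.2 = 16.72°C, giving 3.28°C.
T_parcel − T_env = 0.96 − 3.28 = -2.32°C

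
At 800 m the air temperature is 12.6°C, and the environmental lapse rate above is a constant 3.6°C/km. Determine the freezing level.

4300 m

Height above start = (12.6 − 0) / 3.6 = 3.5 km
Altitude = 800 m + 3500 m = 4300 m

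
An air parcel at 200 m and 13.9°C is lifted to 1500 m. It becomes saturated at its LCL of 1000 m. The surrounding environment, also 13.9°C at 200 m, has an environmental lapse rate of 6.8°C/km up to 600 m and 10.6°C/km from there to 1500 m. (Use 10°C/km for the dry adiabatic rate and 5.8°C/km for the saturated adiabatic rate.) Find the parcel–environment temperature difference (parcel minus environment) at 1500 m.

+1.36°C (parcel warmer than environment)

Parcel:
  200 → 1000 m (dry, 10°C/km): ΔT = -10 × 0.8 = -8°C → T = 5.9°C
  1000 → 1500 m (saturated, 5.8°C/km): ΔT = -5.8 × 0.5 = -2.9°C → T = 3°C
Environment:
  200 → 600 m (environment, lower layer, 6.8°C/km): ΔT = -6.8 × 0.4 = -2.72°C → T = 11.18°C
  600 → 1500 m (environment, upper layer, 10.6°C/km): ΔT = -10.6 × 0.9 = -9.54°C → T = 1.64°C
T_parcel − T_env = 3 − 1.64 = +1.36°C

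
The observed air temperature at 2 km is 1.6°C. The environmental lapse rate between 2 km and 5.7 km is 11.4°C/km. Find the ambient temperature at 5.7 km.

-40.58°C

From 2000 m to 5700 m (environmental): cools by 11.4 × 3.7 = 42.18°C, giving -40.58°C.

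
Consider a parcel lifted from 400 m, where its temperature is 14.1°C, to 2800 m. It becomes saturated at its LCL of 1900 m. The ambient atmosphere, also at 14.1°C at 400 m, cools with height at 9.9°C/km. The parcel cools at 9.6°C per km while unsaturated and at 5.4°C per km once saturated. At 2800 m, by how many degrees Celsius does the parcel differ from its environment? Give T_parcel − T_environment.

Parcel:
  Dry to 1900 m: -9.6 × 1.5 km = -14.4°C, so T = -0.3°C.
  Saturated to 2800 m: -5.4 × 0.9 km = -4.86°C, so T = -5.16°C.
Environment:
  Environment to 2800 m: -9.9 × 2.4 km = -23.76°C, so T = -9.66°C.
T_parcel − T_env = -5.16 − (-9.66) = +4.5°C

+4.5°C (parcel warmer than environment)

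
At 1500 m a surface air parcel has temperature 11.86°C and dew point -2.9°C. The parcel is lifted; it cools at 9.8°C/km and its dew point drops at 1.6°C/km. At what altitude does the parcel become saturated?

3300 m

T and T_d converge at 9.8 − 1.6 = 8.2°C per km
Height above start = (11.86 − (-2.9)) / 8.2 = 1.8 km
LCL altitude = 1500 m + 1800 m = 3300 m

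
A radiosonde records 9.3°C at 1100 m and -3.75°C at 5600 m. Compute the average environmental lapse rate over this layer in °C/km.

2.9°C/km

Γ = −ΔT/Δz = (9.3 − (-3.75)) / (5600 − 1100) m
  = 13.05°C / 4.5 km = 2.9°C/km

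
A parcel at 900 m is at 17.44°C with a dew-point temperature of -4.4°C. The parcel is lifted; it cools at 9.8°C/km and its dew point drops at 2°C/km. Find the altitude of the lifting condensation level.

3700 m

T and T_d converge at 9.8 − 2 = 7.8°C per km
Height above start = (17.44 − (-4.4)) / 7.8 = 2.8 km
LCL altitude = 900 m + 2800 m = 3700 m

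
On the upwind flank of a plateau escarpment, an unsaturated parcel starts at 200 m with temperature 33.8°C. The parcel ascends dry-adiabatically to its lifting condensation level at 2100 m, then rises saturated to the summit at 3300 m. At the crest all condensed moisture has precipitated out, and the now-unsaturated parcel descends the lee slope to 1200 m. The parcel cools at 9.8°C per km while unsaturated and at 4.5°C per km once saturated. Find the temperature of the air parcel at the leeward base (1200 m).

Dry to 2100 m: -9.8 × 1.9 km = -18.62°C, so T = 15.18°C.
Saturated to 3300 m: -4.5 × 1.2 km = -5.4°C, so T = 9.78°C.
Dry descent to 1200 m: +9.8 × 2.1 km = +20.58°C, so T = 30.36°C.

30.36°C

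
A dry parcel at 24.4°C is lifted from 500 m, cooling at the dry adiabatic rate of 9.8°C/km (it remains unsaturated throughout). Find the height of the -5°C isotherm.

Height above start = (24.4 − (-5)) / 9.8 = 3 km
Altitude = 500 m + 3000 m = 3500 m

3500 m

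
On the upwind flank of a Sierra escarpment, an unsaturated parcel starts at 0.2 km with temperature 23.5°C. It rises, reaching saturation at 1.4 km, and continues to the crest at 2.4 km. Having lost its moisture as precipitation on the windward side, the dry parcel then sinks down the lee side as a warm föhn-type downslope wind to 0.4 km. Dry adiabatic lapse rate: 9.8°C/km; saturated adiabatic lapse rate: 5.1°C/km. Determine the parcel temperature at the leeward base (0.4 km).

26.24°C

200 → 1400 m (dry, 9.8°C/km): ΔT = -9.8 × 1.2 = -11.76°C → T = 11.74°C
1400 → 2400 m (saturated, 5.1°C/km): ΔT = -5.1 × 1 = -5.1°C → T = 6.64°C
2400 → 400 m (dry descent, 9.8°C/km): ΔT = +9.8 × 2 = +19.6°C → T = 26.24°C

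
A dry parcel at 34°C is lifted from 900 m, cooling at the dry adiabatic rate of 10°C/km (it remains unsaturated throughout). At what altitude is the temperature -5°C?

4800 m

Height above start = (34 − (-5)) / 10 = 3.9 km
Altitude = 900 m + 3900 m = 4800 m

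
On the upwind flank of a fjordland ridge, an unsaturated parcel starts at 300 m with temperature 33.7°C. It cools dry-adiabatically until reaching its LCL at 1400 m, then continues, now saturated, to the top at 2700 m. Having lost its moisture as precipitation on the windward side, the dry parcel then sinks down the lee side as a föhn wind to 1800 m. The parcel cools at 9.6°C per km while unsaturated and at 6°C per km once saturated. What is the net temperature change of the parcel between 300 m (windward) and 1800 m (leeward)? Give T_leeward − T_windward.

300 → 1400 m (dry, 9.6°C/km): ΔT = -9.6 × 1.1 = -10.56°C → T = 23.14°C
1400 → 2700 m (saturated, 6°C/km): ΔT = -6 × 1.3 = -7.8°C → T = 15.34°C
2700 → 1800 m (dry descent, 9.6°C/km): ΔT = +9.6 × 0.9 = +8.64°C → T = 23.98°C
Net change vs windward start: 23.98 − 33.7 = -9.72°C

-9.72°C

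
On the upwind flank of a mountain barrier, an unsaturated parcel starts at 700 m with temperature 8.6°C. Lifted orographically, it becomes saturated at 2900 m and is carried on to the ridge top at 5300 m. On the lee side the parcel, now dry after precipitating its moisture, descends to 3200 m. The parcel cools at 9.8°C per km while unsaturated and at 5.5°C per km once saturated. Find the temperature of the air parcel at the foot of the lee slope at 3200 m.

Dry to 2900 m: -9.8 × 2.2 km = -21.56°C, so T = -12.96°C.
Saturated to 5300 m: -5.5 × 2.4 km = -13.2°C, so T = -26.16°C.
Dry descent to 3200 m: +9.8 × 2.1 km = +20.58°C, so T = -5.58°C.

-5.58°C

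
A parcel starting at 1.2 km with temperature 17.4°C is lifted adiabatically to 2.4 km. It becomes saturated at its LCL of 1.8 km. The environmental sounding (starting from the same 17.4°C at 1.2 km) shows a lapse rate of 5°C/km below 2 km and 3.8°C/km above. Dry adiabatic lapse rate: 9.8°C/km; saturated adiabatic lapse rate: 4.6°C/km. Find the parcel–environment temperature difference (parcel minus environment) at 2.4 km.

-3.12°C (parcel cooler than environment)

Parcel:
  1200–1800 m, dry: Δz = 0.6 km ⇒ ΔT = -5.88°C; T = 11.52°C
  1800–2400 m, saturated: Δz = 0.6 km ⇒ ΔT = -2.76°C; T = 8.76°C
Environment:
  1200–2000 m, environment, lower layer: Δz = 0.8 km ⇒ ΔT = -4°C; T = 13.4°C
  2000–2400 m, environment, upper layer: Δz = 0.4 km ⇒ ΔT = -1.52°C; T = 11.88°C
T_parcel − T_env = 8.76 − 11.88 = -3.12°C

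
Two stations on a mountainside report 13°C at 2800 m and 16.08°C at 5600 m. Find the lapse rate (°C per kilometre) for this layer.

Γ = −ΔT/Δz = (13 − 16.08) / (5600 − 2800) m
  = -3.08°C / 2.8 km = -1.1°C/km

-1.1°C/km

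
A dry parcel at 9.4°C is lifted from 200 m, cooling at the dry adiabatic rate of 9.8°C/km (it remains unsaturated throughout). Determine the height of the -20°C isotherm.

3200 m

Height above start = (9.4 − (-20)) / 9.8 = 3 km
Altitude = 200 m + 3000 m = 3200 m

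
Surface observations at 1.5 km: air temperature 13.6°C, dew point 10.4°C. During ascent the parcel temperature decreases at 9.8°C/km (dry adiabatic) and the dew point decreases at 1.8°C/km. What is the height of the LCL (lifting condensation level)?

1.9 km

T and T_d converge at 9.8 − 1.8 = 8°C per km
Height above start = (13.6 − 10.4) / 8 = 0.4 km
LCL altitude = 1500 m + 400 m = 1900 m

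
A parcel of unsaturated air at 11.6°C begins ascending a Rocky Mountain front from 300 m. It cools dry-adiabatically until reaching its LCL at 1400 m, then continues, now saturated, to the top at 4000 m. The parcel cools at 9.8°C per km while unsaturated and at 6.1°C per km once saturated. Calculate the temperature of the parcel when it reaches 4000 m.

Dry to 1400 m: -9.8 × 1.1 km = -10.78°C, so T = 0.82°C.
Saturated to 4000 m: -6.1 × 2.6 km = -15.86°C, so T = -15.04°C.

-15.04°C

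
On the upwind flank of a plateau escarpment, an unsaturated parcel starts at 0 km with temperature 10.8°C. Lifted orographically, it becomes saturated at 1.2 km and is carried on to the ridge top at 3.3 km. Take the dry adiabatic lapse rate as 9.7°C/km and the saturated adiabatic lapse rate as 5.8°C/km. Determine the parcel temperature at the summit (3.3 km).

-13.02°C

From 0 m to 1200 m (dry): cools by 9.7 × 1.2 = 11.64°C, giving -0.84°C.
From 1200 m to 3300 m (saturated): cools by 5.8 × 2.1 = 12.18°C, giving -13.02°C.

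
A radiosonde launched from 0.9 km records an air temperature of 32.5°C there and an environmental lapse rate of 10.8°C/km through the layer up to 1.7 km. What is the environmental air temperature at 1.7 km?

23.86°C

900 → 1700 m (environmental, 10.8°C/km): ΔT = -10.8 × 0.8 = -8.64°C → T = 23.86°C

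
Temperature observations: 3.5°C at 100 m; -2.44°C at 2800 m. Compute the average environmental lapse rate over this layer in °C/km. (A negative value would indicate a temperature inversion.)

2.2°C/km

Γ = −ΔT/Δz = (3.5 − (-2.44)) / (2800 − 100) m
  = 5.94°C / 2.7 km = 2.2°C/km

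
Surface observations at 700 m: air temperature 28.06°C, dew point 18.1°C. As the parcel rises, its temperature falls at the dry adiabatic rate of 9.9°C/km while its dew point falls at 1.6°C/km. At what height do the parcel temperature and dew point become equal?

T and T_d converge at 9.9 − 1.6 = 8.3°C per km
Height above start = (28.06 − 18.1) / 8.3 = 1.2 km
LCL altitude = 700 m + 1200 m = 1900 m

1900 m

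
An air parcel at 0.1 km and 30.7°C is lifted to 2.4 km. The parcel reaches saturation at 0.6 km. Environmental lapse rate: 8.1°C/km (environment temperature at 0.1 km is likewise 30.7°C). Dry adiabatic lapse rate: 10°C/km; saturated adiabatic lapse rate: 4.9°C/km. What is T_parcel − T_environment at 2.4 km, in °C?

+4.81°C (parcel warmer than environment)

Parcel:
  100–600 m, dry: Δz = 0.5 km ⇒ ΔT = -5°C; T = 25.7°C
  600–2400 m, saturated: Δz = 1.8 km ⇒ ΔT = -8.82°C; T = 16.88°C
Environment:
  100–2400 m, environment: Δz = 2.3 km ⇒ ΔT = -18.63°C; T = 12.07°C
T_parcel − T_env = 16.88 − 12.07 = +4.81°C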